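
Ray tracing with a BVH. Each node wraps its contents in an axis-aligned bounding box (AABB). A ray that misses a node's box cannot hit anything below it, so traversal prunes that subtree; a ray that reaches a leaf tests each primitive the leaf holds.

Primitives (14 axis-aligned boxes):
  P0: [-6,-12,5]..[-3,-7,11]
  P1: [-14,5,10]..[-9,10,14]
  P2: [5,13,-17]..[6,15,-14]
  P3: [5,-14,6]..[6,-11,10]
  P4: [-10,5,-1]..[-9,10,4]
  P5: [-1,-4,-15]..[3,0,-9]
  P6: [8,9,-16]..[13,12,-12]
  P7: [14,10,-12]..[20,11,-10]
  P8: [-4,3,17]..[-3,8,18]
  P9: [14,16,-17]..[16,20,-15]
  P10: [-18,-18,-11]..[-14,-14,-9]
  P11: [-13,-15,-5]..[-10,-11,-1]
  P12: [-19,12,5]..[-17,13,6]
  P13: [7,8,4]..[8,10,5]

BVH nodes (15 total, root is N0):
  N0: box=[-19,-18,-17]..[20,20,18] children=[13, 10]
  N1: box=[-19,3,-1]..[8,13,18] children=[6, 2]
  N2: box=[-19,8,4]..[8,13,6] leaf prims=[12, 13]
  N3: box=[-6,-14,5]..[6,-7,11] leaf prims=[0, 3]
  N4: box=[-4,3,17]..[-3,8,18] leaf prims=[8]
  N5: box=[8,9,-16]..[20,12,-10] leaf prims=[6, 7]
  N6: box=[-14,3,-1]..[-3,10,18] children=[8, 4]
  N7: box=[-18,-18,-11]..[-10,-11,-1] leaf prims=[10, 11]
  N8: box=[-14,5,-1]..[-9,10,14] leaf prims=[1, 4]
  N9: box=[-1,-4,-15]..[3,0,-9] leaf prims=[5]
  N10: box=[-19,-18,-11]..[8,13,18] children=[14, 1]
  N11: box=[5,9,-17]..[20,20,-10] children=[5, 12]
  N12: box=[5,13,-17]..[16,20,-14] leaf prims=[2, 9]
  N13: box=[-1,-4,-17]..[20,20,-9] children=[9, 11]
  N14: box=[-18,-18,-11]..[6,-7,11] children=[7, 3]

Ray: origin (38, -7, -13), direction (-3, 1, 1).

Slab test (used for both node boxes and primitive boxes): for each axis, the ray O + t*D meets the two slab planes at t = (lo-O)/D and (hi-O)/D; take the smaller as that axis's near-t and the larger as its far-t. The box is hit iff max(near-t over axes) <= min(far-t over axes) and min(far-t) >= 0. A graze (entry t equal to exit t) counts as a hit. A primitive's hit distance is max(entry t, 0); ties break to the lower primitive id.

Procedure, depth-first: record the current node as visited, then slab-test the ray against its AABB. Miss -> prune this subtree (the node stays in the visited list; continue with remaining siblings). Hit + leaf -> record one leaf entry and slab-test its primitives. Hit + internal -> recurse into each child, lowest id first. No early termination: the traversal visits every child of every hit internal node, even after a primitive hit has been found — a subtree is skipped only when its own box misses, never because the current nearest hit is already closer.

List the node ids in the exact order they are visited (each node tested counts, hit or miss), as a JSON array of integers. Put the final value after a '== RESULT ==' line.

Walk:
N0 x:[6,19] y:[-11,27] z:[-4,31] -> hit [6,19], descend [10, 13]
  N10 x:[10,19] y:[-11,20] z:[2,31] -> hit [10,19], descend [1, 14]
    N1 x:[10,19] y:[10,20] z:[12,31] -> hit [12,19], descend [2, 6]
      N2 x:[10,19] y:[15,20] z:[17,19] -> hit [17,19] leaf, test {P12@t=19, P13(miss)}
      N6 x:[41/3,52/3] y:[10,17] z:[12,31] -> hit [41/3,17], descend [4, 8]
        N4 x:[41/3,14] y:[10,15] z:[30,31] -> miss, prune
        N8 x:[47/3,52/3] y:[12,17] z:[12,27] -> hit [47/3,17] leaf, test {P1(miss), P4@t=47/3}
    N14 x:[32/3,56/3] y:[-11,0] z:[2,24] -> miss, prune
  N13 x:[6,13] y:[3,27] z:[-4,4] -> miss, prune

Summary -> nodes [0, 10, 1, 2, 6, 4, 8, 14, 13]; box-tests=9; leaf-entries=2; first=P4

== RESULT ==
[0, 10, 1, 2, 6, 4, 8, 14, 13]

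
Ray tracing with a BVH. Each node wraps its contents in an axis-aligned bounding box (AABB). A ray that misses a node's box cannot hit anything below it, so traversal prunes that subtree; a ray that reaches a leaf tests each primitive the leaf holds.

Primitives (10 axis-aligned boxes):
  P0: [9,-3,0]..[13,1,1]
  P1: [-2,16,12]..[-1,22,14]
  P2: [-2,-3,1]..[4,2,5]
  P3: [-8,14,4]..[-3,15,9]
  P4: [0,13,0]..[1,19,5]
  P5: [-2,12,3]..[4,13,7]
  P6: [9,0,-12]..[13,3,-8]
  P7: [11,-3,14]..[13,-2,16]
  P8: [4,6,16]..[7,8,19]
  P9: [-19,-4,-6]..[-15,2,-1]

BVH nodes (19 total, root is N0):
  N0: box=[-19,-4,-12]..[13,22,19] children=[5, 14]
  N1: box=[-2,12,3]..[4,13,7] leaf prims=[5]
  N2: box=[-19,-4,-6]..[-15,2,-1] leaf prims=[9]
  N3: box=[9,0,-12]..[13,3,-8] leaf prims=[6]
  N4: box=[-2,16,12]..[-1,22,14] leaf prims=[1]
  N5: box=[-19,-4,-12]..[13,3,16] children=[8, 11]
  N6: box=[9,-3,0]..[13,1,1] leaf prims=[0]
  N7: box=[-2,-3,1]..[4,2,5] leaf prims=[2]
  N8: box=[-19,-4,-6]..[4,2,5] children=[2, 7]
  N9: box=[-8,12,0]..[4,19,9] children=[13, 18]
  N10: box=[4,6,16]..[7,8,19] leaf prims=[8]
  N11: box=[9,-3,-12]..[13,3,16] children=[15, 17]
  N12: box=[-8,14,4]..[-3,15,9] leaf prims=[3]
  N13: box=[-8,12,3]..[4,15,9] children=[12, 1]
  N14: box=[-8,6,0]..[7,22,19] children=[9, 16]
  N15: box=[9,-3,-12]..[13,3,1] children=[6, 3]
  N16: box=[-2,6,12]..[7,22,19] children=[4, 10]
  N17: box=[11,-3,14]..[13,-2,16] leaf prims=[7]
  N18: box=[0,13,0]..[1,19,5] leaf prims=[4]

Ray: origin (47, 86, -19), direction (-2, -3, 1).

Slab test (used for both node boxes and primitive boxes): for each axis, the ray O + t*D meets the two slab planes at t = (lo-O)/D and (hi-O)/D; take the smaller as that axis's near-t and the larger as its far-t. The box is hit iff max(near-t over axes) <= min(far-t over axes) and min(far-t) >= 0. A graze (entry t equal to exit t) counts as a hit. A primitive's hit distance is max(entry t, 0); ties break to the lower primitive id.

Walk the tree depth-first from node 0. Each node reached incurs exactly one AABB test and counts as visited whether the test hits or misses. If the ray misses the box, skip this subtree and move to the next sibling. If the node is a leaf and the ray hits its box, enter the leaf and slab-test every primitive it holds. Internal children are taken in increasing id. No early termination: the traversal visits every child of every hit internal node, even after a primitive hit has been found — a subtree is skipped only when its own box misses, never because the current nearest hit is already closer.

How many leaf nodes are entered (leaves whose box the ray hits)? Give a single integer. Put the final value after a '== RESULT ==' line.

Walk:
N0 x:[17,33] y:[64/3,30] z:[7,38] -> hit [64/3,30], descend [5, 14]
  N5 x:[17,33] y:[83/3,30] z:[7,35] -> hit [83/3,30], descend [8, 11]
    N8 x:[43/2,33] y:[28,30] z:[13,24] -> miss, prune
    N11 x:[17,19] y:[83/3,89/3] z:[7,35] -> miss, prune
  N14 x:[20,55/2] y:[64/3,80/3] z:[19,38] -> hit [64/3,80/3], descend [9, 16]
    N9 x:[43/2,55/2] y:[67/3,74/3] z:[19,28] -> hit [67/3,74/3], descend [13, 18]
      N13 x:[43/2,55/2] y:[71/3,74/3] z:[22,28] -> hit [71/3,74/3], descend [1, 12]
        N1 x:[43/2,49/2] y:[73/3,74/3] z:[22,26] -> hit [73/3,49/2] leaf, test {P5@t=73/3}
        N12 x:[25,55/2] y:[71/3,24] z:[23,28] -> miss, prune
      N18 x:[23,47/2] y:[67/3,73/3] z:[19,24] -> hit [23,47/2] leaf, test {P4@t=23}
    N16 x:[20,49/2] y:[64/3,80/3] z:[31,38] -> miss, prune

11 AABB tests over nodes [0, 5, 8, 11, 14, 9, 13, 1, 12, 18, 16]; 2 leaves entered; closest P4.

== RESULT ==
2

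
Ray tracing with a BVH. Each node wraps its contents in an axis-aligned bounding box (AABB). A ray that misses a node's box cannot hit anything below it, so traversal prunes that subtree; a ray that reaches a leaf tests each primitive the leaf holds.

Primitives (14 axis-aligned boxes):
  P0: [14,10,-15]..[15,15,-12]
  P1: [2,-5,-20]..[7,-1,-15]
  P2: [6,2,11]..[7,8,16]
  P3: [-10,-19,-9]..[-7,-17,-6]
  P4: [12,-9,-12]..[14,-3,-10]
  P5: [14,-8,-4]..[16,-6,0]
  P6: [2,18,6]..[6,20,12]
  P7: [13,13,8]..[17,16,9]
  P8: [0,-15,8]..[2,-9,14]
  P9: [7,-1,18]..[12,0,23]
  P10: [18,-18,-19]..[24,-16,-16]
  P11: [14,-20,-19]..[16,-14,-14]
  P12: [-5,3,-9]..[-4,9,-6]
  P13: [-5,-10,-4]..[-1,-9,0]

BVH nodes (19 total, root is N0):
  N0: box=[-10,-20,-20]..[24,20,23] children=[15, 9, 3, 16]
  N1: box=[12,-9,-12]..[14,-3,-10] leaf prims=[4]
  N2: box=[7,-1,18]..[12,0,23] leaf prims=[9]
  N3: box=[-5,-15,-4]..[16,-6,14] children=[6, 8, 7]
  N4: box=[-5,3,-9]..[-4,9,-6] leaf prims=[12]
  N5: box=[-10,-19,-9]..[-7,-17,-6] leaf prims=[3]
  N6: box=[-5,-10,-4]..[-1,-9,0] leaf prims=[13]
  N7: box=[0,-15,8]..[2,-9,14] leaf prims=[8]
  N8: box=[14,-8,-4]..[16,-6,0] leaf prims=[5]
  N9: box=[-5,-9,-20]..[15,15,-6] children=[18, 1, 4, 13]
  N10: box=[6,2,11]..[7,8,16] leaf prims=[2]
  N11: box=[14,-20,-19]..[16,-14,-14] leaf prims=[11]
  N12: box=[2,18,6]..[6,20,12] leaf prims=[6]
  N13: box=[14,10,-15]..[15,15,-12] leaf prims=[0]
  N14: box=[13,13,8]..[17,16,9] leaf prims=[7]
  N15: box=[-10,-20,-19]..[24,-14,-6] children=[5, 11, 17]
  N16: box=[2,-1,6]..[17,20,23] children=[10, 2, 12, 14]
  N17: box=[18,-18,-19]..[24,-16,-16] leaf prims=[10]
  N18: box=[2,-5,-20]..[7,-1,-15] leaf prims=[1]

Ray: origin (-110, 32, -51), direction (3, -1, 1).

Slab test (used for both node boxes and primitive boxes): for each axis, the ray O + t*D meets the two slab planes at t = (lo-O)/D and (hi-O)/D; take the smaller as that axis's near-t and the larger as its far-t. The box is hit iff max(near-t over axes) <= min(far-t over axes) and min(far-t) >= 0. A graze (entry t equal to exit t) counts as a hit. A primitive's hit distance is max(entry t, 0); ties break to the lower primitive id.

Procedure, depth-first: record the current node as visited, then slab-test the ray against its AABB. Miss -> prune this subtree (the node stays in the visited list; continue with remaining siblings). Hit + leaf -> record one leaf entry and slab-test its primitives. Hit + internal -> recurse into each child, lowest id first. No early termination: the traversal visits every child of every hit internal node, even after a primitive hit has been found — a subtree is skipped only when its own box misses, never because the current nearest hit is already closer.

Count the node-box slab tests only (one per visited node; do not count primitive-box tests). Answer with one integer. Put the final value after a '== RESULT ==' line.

Walk:
N0 x:[100/3,134/3] y:[12,52] z:[31,74] -> hit [100/3,134/3], descend [3, 9, 15, 16]
  N3 x:[35,42] y:[38,47] z:[47,65] -> miss, prune
  N9 x:[35,125/3] y:[17,41] z:[31,45] -> hit [35,41], descend [1, 4, 13, 18]
    N1 x:[122/3,124/3] y:[35,41] z:[39,41] -> hit [122/3,41] leaf, test {P4@t=122/3}
    N4 x:[35,106/3] y:[23,29] z:[42,45] -> miss, prune
    N13 x:[124/3,125/3] y:[17,22] z:[36,39] -> miss, prune
    N18 x:[112/3,39] y:[33,37] z:[31,36] -> miss, prune
  N15 x:[100/3,134/3] y:[46,52] z:[32,45] -> miss, prune
  N16 x:[112/3,127/3] y:[12,33] z:[57,74] -> miss, prune

Visited [0, 3, 9, 1, 4, 13, 18, 15, 16]. Tests: 9 box, 1 leaf. Nearest: P4.

== RESULT ==
9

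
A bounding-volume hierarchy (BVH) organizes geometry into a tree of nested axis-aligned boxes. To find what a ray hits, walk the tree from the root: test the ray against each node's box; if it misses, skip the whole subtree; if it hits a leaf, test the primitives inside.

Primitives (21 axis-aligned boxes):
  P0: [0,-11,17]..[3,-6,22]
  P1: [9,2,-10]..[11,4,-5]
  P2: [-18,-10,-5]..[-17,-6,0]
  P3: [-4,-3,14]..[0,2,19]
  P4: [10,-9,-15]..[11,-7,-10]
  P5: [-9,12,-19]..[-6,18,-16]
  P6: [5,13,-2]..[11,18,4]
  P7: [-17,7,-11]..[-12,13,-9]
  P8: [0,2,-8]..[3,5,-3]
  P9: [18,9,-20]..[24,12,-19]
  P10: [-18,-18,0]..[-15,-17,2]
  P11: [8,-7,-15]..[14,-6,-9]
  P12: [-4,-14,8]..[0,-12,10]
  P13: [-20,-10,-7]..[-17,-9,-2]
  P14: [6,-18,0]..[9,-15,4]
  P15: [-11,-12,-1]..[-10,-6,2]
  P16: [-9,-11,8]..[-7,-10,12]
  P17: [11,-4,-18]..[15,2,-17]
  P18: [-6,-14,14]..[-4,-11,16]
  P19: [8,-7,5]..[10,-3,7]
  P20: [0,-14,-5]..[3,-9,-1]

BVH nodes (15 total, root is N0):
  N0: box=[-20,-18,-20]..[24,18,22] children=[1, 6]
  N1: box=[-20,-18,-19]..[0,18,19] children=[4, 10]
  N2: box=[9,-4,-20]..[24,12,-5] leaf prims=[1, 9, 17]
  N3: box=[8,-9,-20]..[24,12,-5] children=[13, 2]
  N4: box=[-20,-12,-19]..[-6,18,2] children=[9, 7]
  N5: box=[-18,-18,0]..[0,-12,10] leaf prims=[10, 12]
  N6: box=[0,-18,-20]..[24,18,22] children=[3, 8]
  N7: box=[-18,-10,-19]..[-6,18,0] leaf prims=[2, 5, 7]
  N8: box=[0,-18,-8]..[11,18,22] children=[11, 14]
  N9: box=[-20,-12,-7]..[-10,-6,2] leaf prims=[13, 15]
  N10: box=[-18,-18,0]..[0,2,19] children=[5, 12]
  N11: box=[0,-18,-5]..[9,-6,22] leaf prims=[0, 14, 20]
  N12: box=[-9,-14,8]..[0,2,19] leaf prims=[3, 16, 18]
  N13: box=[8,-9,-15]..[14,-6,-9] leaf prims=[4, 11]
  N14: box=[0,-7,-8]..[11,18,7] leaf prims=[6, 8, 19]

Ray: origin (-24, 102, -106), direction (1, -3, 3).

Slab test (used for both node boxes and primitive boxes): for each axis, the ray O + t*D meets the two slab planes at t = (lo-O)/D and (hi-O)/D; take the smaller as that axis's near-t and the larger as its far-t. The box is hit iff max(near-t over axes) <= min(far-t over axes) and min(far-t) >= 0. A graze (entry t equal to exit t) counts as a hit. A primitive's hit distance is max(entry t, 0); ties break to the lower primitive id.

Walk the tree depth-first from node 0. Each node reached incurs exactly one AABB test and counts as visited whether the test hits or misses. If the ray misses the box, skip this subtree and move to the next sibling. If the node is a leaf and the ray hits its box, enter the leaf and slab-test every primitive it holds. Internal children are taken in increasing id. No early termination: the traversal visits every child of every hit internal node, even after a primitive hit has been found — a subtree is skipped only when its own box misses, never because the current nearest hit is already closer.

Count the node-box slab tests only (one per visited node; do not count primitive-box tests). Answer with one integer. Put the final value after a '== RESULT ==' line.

Traverse from the root:
N0 x:[4,48] y:[28,40] z:[86/3,128/3] -> hit [86/3,40], descend [1, 6]
  N1 x:[4,24] y:[28,40] z:[29,125/3] -> miss, prune
  N6 x:[24,48] y:[28,40] z:[86/3,128/3] -> hit [86/3,40], descend [3, 8]
    N3 x:[32,48] y:[30,37] z:[86/3,101/3] -> hit [32,101/3], descend [2, 13]
      N2 x:[33,48] y:[30,106/3] z:[86/3,101/3] -> hit [33,101/3] leaf, test {P1@t=33, P9(miss), P17(miss)}
      N13 x:[32,38] y:[36,37] z:[91/3,97/3] -> miss, prune
    N8 x:[24,35] y:[28,40] z:[98/3,128/3] -> hit [98/3,35], descend [11, 14]
      N11 x:[24,33] y:[36,40] z:[101/3,128/3] -> miss, prune
      N14 x:[24,35] y:[28,109/3] z:[98/3,113/3] -> hit [98/3,35] leaf, test {P6(miss), P8(miss), P19(miss)}

order=[0, 1, 6, 3, 2, 13, 8, 11, 14]  |boxes|=9  |leaves|=2  hit=P1

== RESULT ==
9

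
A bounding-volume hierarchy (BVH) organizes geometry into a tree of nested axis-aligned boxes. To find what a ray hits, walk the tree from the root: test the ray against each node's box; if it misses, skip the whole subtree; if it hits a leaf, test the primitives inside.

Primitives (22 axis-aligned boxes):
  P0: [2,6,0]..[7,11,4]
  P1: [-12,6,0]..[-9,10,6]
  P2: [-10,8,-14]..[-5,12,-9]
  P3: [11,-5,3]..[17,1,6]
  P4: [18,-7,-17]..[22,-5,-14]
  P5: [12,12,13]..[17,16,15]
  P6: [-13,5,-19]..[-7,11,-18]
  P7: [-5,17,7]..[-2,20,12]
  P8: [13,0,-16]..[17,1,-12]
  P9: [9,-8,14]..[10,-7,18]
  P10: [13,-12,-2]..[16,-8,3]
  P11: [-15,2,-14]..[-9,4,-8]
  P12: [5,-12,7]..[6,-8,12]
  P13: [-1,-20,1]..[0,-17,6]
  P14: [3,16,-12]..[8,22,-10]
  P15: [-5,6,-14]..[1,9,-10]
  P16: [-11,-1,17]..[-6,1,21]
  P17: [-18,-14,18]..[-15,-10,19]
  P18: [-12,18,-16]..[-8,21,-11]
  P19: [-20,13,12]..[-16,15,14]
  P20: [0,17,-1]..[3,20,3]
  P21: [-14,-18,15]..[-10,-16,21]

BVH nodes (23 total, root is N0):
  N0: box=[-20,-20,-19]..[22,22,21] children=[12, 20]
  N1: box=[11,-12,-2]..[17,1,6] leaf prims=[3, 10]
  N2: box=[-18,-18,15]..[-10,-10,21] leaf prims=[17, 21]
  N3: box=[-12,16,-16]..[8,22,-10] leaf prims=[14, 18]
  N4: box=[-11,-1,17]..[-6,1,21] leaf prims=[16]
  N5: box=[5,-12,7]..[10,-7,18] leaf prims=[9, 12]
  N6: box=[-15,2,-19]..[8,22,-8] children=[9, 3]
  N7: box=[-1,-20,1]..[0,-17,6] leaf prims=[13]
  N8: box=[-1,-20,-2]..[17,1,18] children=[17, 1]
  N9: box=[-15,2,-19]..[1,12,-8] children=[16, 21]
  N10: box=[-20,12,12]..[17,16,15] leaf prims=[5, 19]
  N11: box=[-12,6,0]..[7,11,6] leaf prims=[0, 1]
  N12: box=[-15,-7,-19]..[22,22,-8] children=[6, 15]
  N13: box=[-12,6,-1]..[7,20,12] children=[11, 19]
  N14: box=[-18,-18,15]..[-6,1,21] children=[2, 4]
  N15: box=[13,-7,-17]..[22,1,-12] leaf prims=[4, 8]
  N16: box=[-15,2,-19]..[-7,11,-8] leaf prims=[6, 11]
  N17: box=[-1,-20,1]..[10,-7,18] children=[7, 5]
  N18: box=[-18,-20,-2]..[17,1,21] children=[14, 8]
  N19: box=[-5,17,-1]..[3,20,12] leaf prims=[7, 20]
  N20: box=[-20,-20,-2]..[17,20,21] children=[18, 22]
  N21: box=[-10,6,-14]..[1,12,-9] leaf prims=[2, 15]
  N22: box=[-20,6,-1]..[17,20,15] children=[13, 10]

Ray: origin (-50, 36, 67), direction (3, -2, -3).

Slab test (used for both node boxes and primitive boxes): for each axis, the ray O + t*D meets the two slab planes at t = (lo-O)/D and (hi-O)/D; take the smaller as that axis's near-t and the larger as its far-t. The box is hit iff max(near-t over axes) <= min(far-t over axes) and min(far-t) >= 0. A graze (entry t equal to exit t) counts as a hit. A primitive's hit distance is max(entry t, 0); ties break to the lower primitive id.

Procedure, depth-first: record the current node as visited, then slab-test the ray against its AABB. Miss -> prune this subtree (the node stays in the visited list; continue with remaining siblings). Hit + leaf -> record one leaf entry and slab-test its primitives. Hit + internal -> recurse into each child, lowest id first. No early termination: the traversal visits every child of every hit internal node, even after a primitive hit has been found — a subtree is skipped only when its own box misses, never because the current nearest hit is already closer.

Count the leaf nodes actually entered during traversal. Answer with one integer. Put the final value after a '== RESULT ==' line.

Trace the traversal:
N0 x:[10,24] y:[7,28] z:[46/3,86/3] -> hit [46/3,24], descend [12, 20]
  N12 x:[35/3,24] y:[7,43/2] z:[25,86/3] -> miss, prune
  N20 x:[10,67/3] y:[8,28] z:[46/3,23] -> hit [46/3,67/3], descend [18, 22]
    N18 x:[32/3,67/3] y:[35/2,28] z:[46/3,23] -> hit [35/2,67/3], descend [8, 14]
      N8 x:[49/3,67/3] y:[35/2,28] z:[49/3,23] -> hit [35/2,67/3], descend [1, 17]
        N1 x:[61/3,67/3] y:[35/2,24] z:[61/3,23] -> hit [61/3,67/3] leaf, test {P3@t=61/3, P10@t=22}
        N17 x:[49/3,20] y:[43/2,28] z:[49/3,22] -> miss, prune
      N14 x:[32/3,44/3] y:[35/2,27] z:[46/3,52/3] -> miss, prune
    N22 x:[10,67/3] y:[8,15] z:[52/3,68/3] -> miss, prune

9 AABB tests over nodes [0, 12, 20, 18, 8, 1, 17, 14, 22]; 1 leaf entered; closest P3.

== RESULT ==
1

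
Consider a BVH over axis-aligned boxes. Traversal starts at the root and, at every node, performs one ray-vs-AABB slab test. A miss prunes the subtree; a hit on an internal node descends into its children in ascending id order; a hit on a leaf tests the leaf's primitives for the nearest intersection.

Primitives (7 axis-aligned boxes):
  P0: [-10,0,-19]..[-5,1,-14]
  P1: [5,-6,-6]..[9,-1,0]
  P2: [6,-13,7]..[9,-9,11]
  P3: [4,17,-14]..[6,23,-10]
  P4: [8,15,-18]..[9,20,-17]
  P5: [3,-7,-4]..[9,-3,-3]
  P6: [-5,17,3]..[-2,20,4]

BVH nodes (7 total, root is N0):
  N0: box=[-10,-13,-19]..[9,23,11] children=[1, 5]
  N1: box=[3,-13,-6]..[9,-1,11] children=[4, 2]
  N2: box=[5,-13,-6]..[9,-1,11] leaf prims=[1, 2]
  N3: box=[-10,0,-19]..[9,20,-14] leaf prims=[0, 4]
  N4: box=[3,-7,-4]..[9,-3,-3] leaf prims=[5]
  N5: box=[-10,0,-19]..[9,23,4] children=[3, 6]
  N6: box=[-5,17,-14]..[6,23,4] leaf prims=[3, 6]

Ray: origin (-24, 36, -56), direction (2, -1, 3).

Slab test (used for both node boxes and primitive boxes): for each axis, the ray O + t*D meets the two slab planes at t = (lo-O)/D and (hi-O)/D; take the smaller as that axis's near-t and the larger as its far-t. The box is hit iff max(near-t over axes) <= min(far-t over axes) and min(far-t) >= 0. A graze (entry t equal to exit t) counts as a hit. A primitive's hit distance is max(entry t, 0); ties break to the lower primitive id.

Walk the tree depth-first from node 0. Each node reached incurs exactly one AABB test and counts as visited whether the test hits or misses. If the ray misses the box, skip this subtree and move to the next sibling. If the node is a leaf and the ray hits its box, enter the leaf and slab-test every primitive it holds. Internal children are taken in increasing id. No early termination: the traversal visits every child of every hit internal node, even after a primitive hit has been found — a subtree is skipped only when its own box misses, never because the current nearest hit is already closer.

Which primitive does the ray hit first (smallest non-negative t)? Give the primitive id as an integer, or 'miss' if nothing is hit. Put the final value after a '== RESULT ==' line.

Walk:
N0 x:[7,33/2] y:[13,49] z:[37/3,67/3] -> hit [13,33/2], descend [1, 5]
  N1 x:[27/2,33/2] y:[37,49] z:[50/3,67/3] -> miss, prune
  N5 x:[7,33/2] y:[13,36] z:[37/3,20] -> hit [13,33/2], descend [3, 6]
    N3 x:[7,33/2] y:[16,36] z:[37/3,14] -> miss, prune
    N6 x:[19/2,15] y:[13,19] z:[14,20] -> hit [14,15] leaf, test {P3@t=14, P6(miss)}

Summary -> nodes [0, 1, 5, 3, 6]; box-tests=5; leaf-entries=1; first=P3

== RESULT ==
3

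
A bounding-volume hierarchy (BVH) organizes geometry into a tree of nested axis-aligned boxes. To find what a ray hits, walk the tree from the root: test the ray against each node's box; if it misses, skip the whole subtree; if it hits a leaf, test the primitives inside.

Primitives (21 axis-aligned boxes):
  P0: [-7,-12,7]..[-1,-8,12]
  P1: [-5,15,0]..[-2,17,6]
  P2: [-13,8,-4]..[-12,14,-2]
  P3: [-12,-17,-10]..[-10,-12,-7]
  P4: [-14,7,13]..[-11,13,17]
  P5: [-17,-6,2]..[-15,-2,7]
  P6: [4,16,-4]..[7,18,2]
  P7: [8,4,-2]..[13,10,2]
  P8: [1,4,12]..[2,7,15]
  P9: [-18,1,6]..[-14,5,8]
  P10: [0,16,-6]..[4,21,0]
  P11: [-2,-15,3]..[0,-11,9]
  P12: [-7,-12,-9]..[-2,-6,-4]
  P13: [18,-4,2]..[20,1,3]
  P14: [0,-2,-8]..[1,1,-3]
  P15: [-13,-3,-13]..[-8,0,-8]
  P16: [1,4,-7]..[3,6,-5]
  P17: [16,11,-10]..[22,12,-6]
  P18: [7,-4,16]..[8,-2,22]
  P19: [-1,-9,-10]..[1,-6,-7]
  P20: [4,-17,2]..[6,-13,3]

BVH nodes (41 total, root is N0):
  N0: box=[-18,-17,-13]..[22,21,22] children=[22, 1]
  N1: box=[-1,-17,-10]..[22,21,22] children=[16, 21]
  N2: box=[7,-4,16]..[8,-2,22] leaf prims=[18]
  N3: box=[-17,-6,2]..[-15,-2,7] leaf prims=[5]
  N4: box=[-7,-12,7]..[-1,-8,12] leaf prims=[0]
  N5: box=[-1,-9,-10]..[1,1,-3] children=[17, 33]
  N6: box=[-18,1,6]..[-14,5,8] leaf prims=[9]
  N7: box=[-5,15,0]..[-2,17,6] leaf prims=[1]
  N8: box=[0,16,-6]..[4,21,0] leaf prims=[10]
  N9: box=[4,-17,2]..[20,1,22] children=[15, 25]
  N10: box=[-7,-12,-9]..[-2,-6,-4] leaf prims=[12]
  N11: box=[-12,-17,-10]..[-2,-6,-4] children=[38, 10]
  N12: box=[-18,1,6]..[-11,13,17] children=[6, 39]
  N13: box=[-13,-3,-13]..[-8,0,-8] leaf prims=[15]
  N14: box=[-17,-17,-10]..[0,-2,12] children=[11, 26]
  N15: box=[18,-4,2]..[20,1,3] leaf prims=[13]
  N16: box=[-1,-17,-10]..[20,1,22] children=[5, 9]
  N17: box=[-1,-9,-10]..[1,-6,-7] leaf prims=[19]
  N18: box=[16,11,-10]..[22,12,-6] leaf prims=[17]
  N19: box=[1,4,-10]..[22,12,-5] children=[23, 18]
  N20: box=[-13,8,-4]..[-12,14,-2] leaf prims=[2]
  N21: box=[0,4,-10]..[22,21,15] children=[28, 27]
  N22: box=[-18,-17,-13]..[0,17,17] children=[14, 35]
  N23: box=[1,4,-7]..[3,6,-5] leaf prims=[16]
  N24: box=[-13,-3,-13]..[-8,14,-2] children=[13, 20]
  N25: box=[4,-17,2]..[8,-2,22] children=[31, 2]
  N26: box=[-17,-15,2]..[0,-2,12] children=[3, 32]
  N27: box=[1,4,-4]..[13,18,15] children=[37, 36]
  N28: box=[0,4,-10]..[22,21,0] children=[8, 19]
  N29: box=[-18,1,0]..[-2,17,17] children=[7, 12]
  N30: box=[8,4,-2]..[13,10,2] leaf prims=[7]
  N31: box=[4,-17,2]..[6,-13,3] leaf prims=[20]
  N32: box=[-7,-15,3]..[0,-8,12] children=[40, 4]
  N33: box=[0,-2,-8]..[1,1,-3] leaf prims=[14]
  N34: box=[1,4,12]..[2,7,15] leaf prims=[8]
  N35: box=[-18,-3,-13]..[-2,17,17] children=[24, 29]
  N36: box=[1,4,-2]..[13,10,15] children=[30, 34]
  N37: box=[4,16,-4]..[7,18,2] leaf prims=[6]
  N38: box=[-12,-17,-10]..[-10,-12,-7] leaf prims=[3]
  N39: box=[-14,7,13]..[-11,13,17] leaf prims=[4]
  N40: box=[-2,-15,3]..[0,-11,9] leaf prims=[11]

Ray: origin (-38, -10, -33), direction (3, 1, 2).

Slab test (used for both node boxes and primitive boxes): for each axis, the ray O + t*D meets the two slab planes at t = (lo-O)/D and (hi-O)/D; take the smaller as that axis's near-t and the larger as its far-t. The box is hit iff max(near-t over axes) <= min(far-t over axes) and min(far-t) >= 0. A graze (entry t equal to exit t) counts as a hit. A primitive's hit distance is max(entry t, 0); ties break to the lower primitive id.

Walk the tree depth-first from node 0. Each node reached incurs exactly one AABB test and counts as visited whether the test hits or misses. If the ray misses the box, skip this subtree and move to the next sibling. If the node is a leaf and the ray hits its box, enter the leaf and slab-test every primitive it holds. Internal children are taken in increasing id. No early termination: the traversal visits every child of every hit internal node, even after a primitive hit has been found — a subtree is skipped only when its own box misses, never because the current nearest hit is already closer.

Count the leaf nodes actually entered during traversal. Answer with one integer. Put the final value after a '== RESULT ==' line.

Traverse from the root:
N0 x:[20/3,20] y:[-7,31] z:[10,55/2] -> hit [10,20], descend [1, 22]
  N1 x:[37/3,20] y:[-7,31] z:[23/2,55/2] -> hit [37/3,20], descend [16, 21]
    N16 x:[37/3,58/3] y:[-7,11] z:[23/2,55/2] -> miss, prune
    N21 x:[38/3,20] y:[14,31] z:[23/2,24] -> hit [14,20], descend [27, 28]
      N27 x:[13,17] y:[14,28] z:[29/2,24] -> hit [29/2,17], descend [36, 37]
        N36 x:[13,17] y:[14,20] z:[31/2,24] -> hit [31/2,17], descend [30, 34]
          N30 x:[46/3,17] y:[14,20] z:[31/2,35/2] -> hit [31/2,17] leaf, test {P7@t=31/2}
          N34 x:[13,40/3] y:[14,17] z:[45/2,24] -> miss, prune
        N37 x:[14,15] y:[26,28] z:[29/2,35/2] -> miss, prune
      N28 x:[38/3,20] y:[14,31] z:[23/2,33/2] -> hit [14,33/2], descend [8, 19]
        N8 x:[38/3,14] y:[26,31] z:[27/2,33/2] -> miss, prune
        N19 x:[13,20] y:[14,22] z:[23/2,14] -> hit [14,14], descend [18, 23]
          N18 x:[18,20] y:[21,22] z:[23/2,27/2] -> miss, prune
          N23 x:[13,41/3] y:[14,16] z:[13,14] -> miss, prune
  N22 x:[20/3,38/3] y:[-7,27] z:[10,25] -> hit [10,38/3], descend [14, 35]
    N14 x:[7,38/3] y:[-7,8] z:[23/2,45/2] -> miss, prune
    N35 x:[20/3,12] y:[7,27] z:[10,25] -> hit [10,12], descend [24, 29]
      N24 x:[25/3,10] y:[7,24] z:[10,31/2] -> hit [10,10], descend [13, 20]
        N13 x:[25/3,10] y:[7,10] z:[10,25/2] -> hit [10,10] leaf, test {P15@t=10}
        N20 x:[25/3,26/3] y:[18,24] z:[29/2,31/2] -> miss, prune
      N29 x:[20/3,12] y:[11,27] z:[33/2,25] -> miss, prune

Visited [0, 1, 16, 21, 27, 36, 30, 34, 37, 28, 8, 19, 18, 23, 22, 14, 35, 24, 13, 20, 29]. Tests: 21 box, 2 leaf. Nearest: P15.

== RESULT ==
2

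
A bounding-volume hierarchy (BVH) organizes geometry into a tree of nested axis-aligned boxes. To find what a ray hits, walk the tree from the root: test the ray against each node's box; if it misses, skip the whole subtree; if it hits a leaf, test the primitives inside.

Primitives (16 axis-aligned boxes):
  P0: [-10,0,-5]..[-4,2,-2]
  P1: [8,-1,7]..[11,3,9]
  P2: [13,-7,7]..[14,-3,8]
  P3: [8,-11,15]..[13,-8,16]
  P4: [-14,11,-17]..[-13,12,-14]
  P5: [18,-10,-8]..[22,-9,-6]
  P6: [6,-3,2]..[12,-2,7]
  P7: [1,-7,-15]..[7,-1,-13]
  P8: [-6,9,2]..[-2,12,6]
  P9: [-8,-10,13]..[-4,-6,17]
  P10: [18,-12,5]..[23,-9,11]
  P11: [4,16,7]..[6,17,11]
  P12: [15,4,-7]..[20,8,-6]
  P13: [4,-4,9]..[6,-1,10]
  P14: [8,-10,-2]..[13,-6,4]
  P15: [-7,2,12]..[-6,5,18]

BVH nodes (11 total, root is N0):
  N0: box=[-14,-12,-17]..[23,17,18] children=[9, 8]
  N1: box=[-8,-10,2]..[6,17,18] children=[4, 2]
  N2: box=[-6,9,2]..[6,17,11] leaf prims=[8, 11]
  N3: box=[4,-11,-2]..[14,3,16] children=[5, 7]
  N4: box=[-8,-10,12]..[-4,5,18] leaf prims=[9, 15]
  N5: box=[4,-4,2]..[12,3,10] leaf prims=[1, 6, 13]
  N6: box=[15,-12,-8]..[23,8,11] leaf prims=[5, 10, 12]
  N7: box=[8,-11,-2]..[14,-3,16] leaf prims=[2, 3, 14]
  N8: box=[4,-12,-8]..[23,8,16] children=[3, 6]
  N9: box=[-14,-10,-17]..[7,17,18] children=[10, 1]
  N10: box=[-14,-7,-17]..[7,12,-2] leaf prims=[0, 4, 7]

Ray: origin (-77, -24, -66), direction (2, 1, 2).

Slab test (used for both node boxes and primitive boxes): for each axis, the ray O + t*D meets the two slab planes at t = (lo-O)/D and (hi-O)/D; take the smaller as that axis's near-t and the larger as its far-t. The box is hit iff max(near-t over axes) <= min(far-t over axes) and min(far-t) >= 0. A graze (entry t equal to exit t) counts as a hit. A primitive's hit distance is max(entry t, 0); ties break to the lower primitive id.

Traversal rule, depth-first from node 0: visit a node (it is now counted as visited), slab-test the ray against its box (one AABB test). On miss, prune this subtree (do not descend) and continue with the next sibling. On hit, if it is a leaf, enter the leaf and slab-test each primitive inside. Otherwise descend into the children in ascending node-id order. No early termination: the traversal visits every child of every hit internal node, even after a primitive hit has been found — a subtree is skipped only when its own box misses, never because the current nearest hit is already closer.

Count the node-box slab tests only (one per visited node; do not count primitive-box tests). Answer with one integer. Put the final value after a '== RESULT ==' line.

Trace the traversal:
N0 x:[63/2,50] y:[12,41] z:[49/2,42] -> hit [63/2,41], descend [8, 9]
  N8 x:[81/2,50] y:[12,32] z:[29,41] -> miss, prune
  N9 x:[63/2,42] y:[14,41] z:[49/2,42] -> hit [63/2,41], descend [1, 10]
    N1 x:[69/2,83/2] y:[14,41] z:[34,42] -> hit [69/2,41], descend [2, 4]
      N2 x:[71/2,83/2] y:[33,41] z:[34,77/2] -> hit [71/2,77/2] leaf, test {P8@t=71/2, P11(miss)}
      N4 x:[69/2,73/2] y:[14,29] z:[39,42] -> miss, prune
    N10 x:[63/2,42] y:[17,36] z:[49/2,32] -> hit [63/2,32] leaf, test {P0(miss), P4(miss), P7(miss)}

Visited [0, 8, 9, 1, 2, 4, 10]. Tests: 7 box, 2 leaf. Nearest: P8.

== RESULT ==
7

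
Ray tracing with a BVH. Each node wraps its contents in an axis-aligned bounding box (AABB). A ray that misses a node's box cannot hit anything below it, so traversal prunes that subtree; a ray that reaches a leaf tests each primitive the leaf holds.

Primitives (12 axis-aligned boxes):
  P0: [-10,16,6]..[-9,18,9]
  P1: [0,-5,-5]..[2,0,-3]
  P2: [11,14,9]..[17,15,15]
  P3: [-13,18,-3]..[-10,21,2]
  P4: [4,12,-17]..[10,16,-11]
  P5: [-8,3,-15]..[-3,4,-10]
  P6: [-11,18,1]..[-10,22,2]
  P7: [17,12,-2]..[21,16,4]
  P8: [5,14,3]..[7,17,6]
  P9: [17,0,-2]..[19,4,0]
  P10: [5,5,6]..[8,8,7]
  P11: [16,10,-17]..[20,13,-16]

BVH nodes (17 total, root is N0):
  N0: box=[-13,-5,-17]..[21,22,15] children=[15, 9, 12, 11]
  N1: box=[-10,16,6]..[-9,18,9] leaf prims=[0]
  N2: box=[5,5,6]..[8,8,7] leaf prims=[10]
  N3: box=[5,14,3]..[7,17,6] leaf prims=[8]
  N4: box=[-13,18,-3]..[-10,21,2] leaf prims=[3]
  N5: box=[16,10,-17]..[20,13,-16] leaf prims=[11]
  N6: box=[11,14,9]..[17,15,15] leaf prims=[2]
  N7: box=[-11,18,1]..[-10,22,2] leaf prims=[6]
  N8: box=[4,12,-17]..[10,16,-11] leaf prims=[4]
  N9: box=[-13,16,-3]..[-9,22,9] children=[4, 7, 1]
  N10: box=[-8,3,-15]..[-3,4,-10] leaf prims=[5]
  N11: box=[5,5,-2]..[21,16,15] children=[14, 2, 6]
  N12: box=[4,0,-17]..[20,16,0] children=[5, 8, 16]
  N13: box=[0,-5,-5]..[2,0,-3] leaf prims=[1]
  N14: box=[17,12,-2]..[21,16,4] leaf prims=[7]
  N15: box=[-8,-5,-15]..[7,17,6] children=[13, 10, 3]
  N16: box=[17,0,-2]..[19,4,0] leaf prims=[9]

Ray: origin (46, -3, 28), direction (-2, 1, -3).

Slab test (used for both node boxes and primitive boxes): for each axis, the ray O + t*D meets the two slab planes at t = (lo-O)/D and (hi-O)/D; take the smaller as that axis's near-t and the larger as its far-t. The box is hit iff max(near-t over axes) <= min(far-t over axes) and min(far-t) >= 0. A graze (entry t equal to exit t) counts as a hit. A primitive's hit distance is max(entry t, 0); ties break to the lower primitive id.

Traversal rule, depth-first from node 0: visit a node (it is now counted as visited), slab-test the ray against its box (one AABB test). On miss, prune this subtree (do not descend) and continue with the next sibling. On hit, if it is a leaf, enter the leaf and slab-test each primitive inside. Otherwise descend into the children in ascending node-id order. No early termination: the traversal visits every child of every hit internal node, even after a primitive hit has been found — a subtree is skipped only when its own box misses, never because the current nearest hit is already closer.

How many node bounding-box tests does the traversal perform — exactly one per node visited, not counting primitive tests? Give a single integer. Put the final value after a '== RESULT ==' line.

Trace the traversal:
N0 x:[25/2,59/2] y:[-2,25] z:[13/3,15] -> hit [25/2,15], descend [9, 11, 12, 15]
  N9 x:[55/2,59/2] y:[19,25] z:[19/3,31/3] -> miss, prune
  N11 x:[25/2,41/2] y:[8,19] z:[13/3,10] -> miss, prune
  N12 x:[13,21] y:[3,19] z:[28/3,15] -> hit [13,15], descend [5, 8, 16]
    N5 x:[13,15] y:[13,16] z:[44/3,15] -> hit [44/3,15] leaf, test {P11@t=44/3}
    N8 x:[18,21] y:[15,19] z:[13,15] -> miss, prune
    N16 x:[27/2,29/2] y:[3,7] z:[28/3,10] -> miss, prune
  N15 x:[39/2,27] y:[-2,20] z:[22/3,43/3] -> miss, prune

8 AABB tests over nodes [0, 9, 11, 12, 5, 8, 16, 15]; 1 leaf entered; closest P11.

== RESULT ==
8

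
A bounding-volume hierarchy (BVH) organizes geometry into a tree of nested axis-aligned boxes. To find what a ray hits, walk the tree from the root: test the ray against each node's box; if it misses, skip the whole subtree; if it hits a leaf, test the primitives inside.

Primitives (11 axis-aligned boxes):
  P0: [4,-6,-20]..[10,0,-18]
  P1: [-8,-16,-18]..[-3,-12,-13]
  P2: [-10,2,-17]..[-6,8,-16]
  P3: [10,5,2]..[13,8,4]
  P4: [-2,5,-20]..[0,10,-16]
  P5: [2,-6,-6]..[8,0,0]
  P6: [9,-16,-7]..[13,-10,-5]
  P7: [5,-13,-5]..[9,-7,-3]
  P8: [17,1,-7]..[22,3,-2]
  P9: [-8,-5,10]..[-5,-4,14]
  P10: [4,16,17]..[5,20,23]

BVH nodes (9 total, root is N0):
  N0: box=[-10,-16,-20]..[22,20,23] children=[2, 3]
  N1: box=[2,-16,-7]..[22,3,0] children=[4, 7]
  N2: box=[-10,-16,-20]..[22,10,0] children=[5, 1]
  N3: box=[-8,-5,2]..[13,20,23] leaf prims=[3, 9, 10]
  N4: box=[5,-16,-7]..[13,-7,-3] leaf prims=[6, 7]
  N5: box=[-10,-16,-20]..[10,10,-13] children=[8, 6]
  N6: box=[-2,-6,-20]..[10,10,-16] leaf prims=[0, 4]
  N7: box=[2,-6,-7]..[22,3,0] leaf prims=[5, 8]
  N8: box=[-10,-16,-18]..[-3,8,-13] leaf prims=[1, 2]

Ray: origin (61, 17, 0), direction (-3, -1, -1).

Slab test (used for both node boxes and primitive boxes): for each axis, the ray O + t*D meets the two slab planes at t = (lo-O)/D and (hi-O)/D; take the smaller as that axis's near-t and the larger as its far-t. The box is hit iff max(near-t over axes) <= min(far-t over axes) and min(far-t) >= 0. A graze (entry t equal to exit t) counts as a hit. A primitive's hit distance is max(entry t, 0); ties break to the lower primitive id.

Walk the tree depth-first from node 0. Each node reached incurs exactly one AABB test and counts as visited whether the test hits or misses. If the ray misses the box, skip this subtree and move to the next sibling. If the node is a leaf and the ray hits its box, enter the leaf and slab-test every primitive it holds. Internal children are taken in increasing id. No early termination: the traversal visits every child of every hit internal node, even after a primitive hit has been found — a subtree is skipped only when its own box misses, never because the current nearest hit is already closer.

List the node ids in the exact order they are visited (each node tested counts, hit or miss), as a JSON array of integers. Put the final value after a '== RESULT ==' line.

Trace the traversal:
N0 x:[13,71/3] y:[-3,33] z:[-23,20] -> hit [13,20], descend [2, 3]
  N2 x:[13,71/3] y:[7,33] z:[0,20] -> hit [13,20], descend [1, 5]
    N1 x:[13,59/3] y:[14,33] z:[0,7] -> miss, prune
    N5 x:[17,71/3] y:[7,33] z:[13,20] -> hit [17,20], descend [6, 8]
      N6 x:[17,21] y:[7,23] z:[16,20] -> hit [17,20] leaf, test {P0@t=18, P4(miss)}
      N8 x:[64/3,71/3] y:[9,33] z:[13,18] -> miss, prune
  N3 x:[16,23] y:[-3,22] z:[-23,-2] -> miss, prune

Summary -> nodes [0, 2, 1, 5, 6, 8, 3]; box-tests=7; leaf-entries=1; first=P0

== RESULT ==
[0, 2, 1, 5, 6, 8, 3]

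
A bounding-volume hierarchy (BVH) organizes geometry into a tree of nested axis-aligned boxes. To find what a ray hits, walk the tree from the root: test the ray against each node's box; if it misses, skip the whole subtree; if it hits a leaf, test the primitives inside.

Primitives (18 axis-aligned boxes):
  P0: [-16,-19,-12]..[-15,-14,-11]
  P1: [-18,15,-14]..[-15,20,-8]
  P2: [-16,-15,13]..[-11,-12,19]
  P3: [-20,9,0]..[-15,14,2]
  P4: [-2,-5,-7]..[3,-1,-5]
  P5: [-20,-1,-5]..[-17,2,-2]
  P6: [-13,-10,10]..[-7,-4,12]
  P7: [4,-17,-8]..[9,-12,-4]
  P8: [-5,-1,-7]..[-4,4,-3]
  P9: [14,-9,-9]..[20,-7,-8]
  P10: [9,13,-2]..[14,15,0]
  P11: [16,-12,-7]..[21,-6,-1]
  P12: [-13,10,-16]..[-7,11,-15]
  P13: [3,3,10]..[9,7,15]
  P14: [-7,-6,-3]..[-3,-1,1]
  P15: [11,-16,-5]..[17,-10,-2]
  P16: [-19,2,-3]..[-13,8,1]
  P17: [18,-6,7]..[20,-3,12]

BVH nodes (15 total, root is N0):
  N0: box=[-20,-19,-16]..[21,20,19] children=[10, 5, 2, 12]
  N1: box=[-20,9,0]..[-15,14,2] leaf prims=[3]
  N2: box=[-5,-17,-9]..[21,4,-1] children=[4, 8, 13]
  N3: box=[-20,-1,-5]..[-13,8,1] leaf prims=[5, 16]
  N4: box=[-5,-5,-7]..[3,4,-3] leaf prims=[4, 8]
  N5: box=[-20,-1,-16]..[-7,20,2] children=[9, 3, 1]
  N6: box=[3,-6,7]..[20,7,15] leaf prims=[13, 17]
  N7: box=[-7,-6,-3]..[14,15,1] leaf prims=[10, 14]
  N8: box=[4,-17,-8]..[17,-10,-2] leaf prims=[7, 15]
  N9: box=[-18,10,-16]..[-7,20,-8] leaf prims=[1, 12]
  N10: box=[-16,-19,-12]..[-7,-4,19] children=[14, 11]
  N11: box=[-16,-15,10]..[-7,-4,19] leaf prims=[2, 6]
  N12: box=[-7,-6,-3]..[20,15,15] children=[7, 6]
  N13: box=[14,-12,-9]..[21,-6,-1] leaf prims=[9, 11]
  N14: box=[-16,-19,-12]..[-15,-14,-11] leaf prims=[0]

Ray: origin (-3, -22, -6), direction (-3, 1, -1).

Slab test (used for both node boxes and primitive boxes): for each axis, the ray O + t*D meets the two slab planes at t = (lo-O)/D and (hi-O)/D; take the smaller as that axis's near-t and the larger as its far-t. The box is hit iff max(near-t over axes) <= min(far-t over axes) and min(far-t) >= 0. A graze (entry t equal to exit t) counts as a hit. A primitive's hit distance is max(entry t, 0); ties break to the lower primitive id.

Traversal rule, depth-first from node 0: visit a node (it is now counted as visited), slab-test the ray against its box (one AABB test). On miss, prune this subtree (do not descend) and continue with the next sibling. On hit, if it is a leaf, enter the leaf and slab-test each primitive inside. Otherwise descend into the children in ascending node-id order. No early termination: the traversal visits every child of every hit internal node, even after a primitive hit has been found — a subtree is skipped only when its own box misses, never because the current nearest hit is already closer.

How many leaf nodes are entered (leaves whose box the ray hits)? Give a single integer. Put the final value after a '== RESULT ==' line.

Walk:
N0 x:[-8,17/3] y:[3,42] z:[-25,10] -> hit [3,17/3], descend [2, 5, 10, 12]
  N2 x:[-8,2/3] y:[5,26] z:[-5,3] -> miss, prune
  N5 x:[4/3,17/3] y:[21,42] z:[-8,10] -> miss, prune
  N10 x:[4/3,13/3] y:[3,18] z:[-25,6] -> hit [3,13/3], descend [11, 14]
    N11 x:[4/3,13/3] y:[7,18] z:[-25,-16] -> miss, prune
    N14 x:[4,13/3] y:[3,8] z:[5,6] -> miss, prune
  N12 x:[-23/3,4/3] y:[16,37] z:[-21,-3] -> miss, prune

order=[0, 2, 5, 10, 11, 14, 12]  |boxes|=7  |leaves|=0  hit=miss

== RESULT ==
0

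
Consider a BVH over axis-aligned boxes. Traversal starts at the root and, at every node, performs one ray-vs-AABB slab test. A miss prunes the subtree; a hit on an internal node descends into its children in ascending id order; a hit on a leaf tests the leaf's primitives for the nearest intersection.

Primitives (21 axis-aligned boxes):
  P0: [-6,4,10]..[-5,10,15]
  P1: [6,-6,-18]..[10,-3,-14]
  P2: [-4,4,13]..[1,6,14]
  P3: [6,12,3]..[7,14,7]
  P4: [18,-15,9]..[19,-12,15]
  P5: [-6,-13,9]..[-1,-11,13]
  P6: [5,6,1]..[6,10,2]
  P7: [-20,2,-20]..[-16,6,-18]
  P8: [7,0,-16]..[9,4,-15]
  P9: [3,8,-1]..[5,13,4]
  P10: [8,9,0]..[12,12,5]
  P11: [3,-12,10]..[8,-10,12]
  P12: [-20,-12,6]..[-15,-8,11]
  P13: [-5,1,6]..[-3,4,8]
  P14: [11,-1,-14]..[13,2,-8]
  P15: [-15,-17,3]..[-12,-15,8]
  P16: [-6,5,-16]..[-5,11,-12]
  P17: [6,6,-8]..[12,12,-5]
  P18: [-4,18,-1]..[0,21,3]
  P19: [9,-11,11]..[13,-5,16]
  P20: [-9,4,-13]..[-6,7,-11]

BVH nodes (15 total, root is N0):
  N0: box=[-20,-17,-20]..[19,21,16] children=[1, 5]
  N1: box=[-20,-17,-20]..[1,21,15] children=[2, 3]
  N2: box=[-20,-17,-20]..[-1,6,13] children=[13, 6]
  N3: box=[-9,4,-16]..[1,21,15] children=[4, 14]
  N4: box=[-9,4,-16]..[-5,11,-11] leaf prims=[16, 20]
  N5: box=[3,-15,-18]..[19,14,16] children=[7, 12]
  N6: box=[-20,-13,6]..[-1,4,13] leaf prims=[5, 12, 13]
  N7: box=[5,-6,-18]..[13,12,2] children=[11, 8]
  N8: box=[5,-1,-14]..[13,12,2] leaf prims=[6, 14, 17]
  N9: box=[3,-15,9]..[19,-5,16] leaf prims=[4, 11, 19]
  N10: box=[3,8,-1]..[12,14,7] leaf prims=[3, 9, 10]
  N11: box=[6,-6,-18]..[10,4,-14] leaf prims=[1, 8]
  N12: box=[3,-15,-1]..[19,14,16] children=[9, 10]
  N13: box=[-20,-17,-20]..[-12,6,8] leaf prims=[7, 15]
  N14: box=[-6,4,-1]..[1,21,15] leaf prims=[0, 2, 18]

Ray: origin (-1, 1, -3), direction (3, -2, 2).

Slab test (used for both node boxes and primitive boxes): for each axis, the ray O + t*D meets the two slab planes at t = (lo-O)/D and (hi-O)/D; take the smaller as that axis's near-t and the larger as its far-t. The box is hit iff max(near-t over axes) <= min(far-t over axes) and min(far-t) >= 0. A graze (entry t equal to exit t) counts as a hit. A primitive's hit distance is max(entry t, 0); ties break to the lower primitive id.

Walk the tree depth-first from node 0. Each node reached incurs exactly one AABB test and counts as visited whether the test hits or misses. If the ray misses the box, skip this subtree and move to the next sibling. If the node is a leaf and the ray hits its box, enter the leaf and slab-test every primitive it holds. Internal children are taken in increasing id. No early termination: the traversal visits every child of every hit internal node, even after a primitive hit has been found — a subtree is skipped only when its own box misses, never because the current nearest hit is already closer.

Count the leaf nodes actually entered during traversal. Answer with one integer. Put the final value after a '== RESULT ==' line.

Walk:
N0 x:[-19/3,20/3] y:[-10,9] z:[-17/2,19/2] -> hit [-19/3,20/3], descend [1, 5]
  N1 x:[-19/3,2/3] y:[-10,9] z:[-17/2,9] -> hit [-19/3,2/3], descend [2, 3]
    N2 x:[-19/3,0] y:[-5/2,9] z:[-17/2,8] -> hit [-5/2,0], descend [6, 13]
      N6 x:[-19/3,0] y:[-3/2,7] z:[9/2,8] -> miss, prune
      N13 x:[-19/3,-11/3] y:[-5/2,9] z:[-17/2,11/2] -> miss, prune
    N3 x:[-8/3,2/3] y:[-10,-3/2] z:[-13/2,9] -> miss, prune
  N5 x:[4/3,20/3] y:[-13/2,8] z:[-15/2,19/2] -> hit [4/3,20/3], descend [7, 12]
    N7 x:[2,14/3] y:[-11/2,7/2] z:[-15/2,5/2] -> hit [2,5/2], descend [8, 11]
      N8 x:[2,14/3] y:[-11/2,1] z:[-11/2,5/2] -> miss, prune
      N11 x:[7/3,11/3] y:[-3/2,7/2] z:[-15/2,-11/2] -> miss, prune
    N12 x:[4/3,20/3] y:[-13/2,8] z:[1,19/2] -> hit [4/3,20/3], descend [9, 10]
      N9 x:[4/3,20/3] y:[3,8] z:[6,19/2] -> hit [6,20/3] leaf, test {P4@t=13/2, P11(miss), P19(miss)}
      N10 x:[4/3,13/3] y:[-13/2,-7/2] z:[1,5] -> miss, prune

Visited [0, 1, 2, 6, 13, 3, 5, 7, 8, 11, 12, 9, 10]. Tests: 13 box, 1 leaf. Nearest: P4.

== RESULT ==
1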